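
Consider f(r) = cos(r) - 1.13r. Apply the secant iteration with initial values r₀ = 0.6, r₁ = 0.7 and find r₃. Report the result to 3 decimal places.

f(0.6) = 0.14734, f(0.7) = -0.02616
r₂ = 0.70000 − (-0.02616)·(0.70000 − 0.60000) / (-0.02616 − 0.14734) = 0.70000 − (-0.00262)/(-0.17349) = 0.68492
f(0.68492) = 0.00050
r₃ = 0.68492 − 0.00050·(0.68492 − 0.70000) / (0.00050 − (-0.02616)) = 0.68492 − (-0.00001)/(0.02666) = 0.68521

0.685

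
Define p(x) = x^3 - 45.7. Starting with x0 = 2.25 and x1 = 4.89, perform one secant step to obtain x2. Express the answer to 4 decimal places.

3.1082

p(2.25) = -34.309375, p(4.89) = 71.230169
x2 = 4.890000 − 71.230169·(4.890000 − 2.250000) / (71.230169 − (-34.309375)) = 4.890000 − (188.047646)/(105.539544) = 3.108226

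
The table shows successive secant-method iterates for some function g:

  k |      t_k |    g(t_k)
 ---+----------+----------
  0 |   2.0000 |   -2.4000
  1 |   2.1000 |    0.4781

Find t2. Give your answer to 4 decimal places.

2.0834

t2 = 2.1000 − 0.4781·(2.1000 − 2.0000) / (0.4781 − (-2.4000))
   = 2.1000 − (0.047810)/(2.878100) = 2.083388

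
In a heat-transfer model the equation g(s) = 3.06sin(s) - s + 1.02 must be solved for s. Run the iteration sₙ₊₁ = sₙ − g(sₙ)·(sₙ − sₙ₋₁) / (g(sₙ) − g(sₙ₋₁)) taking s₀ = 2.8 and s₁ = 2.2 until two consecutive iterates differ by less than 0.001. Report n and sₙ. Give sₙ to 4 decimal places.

n = 5, sₙ = 2.5993

g(2.8) = -0.754936, g(2.2) = 1.293999
s₂ = 2.200000 − 1.293999·(-0.600000)/(2.048935) = 2.578928;  |Δ| = 0.378928
g(2.578928) = 0.073404
s₃ = 2.578928 − 0.073404·(0.378928)/(-1.220595) = 2.601716;  |Δ| = 0.022788
g(2.601716) = -0.008784
s₄ = 2.601716 − (-0.008784)·(0.022788)/(-0.082187) = 2.599281;  |Δ| = 0.002435
g(2.599281) = 0.000040
s₅ = 2.599281 − 0.000040·(-0.002435)/(0.008823) = 2.599292;  |Δ| = 0.000011
|s₅ − s₄| = 0.000011 < 0.001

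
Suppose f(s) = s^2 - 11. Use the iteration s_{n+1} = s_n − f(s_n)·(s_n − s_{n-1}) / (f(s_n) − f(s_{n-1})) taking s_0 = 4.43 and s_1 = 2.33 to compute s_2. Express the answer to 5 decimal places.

3.15413

f(4.43) = 8.6249000, f(2.33) = -5.5711000
s_2 = 2.3300000 − (-5.5711000)·(2.3300000 − 4.4300000) / (-5.5711000 − 8.6249000) = 2.3300000 − (11.6993100)/(-14.1960000) = 3.1541272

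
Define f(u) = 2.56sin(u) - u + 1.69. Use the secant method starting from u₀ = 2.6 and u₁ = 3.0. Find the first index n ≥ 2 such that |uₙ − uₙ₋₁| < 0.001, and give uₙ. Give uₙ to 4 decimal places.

n = 4, uₙ = 2.7253

f(2.6) = 0.409684, f(3.0) = -0.948733
u₂ = 3.000000 − (-0.948733)·(0.400000)/(-1.358416) = 2.720636;  |Δ| = 0.279364
f(2.720636) = 0.015468
u₃ = 2.720636 − 0.015468·(-0.279364)/(0.964200) = 2.725117;  |Δ| = 0.004482
f(2.725117) = 0.000504
u₄ = 2.725117 − 0.000504·(0.004482)/(-0.014963) = 2.725268;  |Δ| = 0.000151
|u₄ − u₃| = 0.000151 < 0.001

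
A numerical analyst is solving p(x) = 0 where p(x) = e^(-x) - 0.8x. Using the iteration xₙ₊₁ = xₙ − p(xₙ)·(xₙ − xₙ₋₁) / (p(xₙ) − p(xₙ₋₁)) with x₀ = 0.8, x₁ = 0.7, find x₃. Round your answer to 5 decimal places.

0.65156

p(0.8) = -0.1906710, p(0.7) = -0.0634147
x₂ = 0.7000000 − (-0.0634147)·(0.7000000 − 0.8000000) / (-0.0634147 − (-0.1906710)) = 0.7000000 − (0.0063415)/(0.1272563) = 0.6501678
p(0.6501678) = 0.0018240
x₃ = 0.6501678 − 0.0018240·(0.6501678 − 0.7000000) / (0.0018240 − (-0.0634147)) = 0.6501678 − (-0.0000909)/(0.0652387) = 0.6515610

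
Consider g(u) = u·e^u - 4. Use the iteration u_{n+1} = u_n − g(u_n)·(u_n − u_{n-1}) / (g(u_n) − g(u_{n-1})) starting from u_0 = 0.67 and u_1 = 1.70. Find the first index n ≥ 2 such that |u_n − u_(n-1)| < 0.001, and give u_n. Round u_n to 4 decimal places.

n = 6, u_n = 1.2022

g(0.67) = -2.690661, g(1.70) = 5.305711
u_2 = 1.700000 − 5.305711·(1.030000)/(7.996372) = 1.016580;  |Δ| = 0.683420
g(1.016580) = -1.190452
u_3 = 1.016580 − (-1.190452)·(-0.683420)/(-6.496162) = 1.141820;  |Δ| = 0.125240
g(1.141820) = -0.423292
u_4 = 1.141820 − (-0.423292)·(0.125240)/(0.767160) = 1.210923;  |Δ| = 0.069103
g(1.210923) = 0.064559
u_5 = 1.210923 − 0.064559·(0.069103)/(0.487850) = 1.201778;  |Δ| = 0.009145
g(1.201778) = -0.002856
u_6 = 1.201778 − (-0.002856)·(-0.009145)/(-0.067414) = 1.202165;  |Δ| = 0.000387
|u_6 − u_5| = 0.000387 < 0.001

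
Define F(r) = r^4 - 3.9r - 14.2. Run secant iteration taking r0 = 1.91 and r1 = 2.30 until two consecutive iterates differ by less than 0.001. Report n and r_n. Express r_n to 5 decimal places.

n = 5, r_n = 2.18310

F(1.91) = -8.3403664, F(2.30) = 4.8141000
r2 = 2.3000000 − 4.8141000·(0.3900000)/(13.1544664) = 2.1572729;  |Δ| = 0.1427271
F(2.1572729) = -0.9552649
r3 = 2.1572729 − (-0.9552649)·(-0.1427271)/(-5.7693649) = 2.1809050;  |Δ| = 0.0236321
F(2.1809050) = -0.0826968
r4 = 2.1809050 − (-0.0826968)·(0.0236321)/(0.8725681) = 2.1831447;  |Δ| = 0.0022397
F(2.1831447) = 0.0016429
r5 = 2.1831447 − 0.0016429·(0.0022397)/(0.0843397) = 2.1831011;  |Δ| = 0.0000436
|r5 − r4| = 0.0000436 < 0.001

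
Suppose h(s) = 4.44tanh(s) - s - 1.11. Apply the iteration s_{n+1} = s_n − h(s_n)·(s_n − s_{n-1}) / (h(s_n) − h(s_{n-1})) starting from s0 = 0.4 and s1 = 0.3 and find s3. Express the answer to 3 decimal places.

h(0.4) = 0.17697, h(0.3) = -0.11657
s2 = 0.30000 − (-0.11657)·(0.30000 − 0.40000) / (-0.11657 − 0.17697) = 0.30000 − (0.01166)/(-0.29355) = 0.33971
h(0.33971) = 0.00315
s3 = 0.33971 − 0.00315·(0.33971 − 0.30000) / (0.00315 − (-0.11657)) = 0.33971 − (0.00012)/(0.11972) = 0.33867

0.339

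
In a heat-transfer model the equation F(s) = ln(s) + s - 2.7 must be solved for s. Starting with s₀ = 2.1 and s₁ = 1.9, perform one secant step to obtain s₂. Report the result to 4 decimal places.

F(2.1) = 0.141937, F(1.9) = -0.158146
s₂ = 1.900000 − (-0.158146)·(1.900000 − 2.100000) / (-0.158146 − 0.141937) = 1.900000 − (0.031629)/(-0.300083) = 2.005401

2.0054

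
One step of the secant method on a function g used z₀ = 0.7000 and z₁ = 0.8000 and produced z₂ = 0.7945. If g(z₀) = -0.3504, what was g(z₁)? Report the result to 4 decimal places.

The secant line through (0.7000, -0.3504) and (0.8000, g(z₁)) crosses zero at z₂ = 0.7945.
So (0.7000, -0.3504), (0.8000, g(z₁)), (0.7945, 0) are collinear:
g(z₁) = -0.3504 · (0.8000 − 0.7945) / (0.7000 − 0.7945) = -0.3504 · (0.005500)/(-0.094500) = 0.020394

0.0204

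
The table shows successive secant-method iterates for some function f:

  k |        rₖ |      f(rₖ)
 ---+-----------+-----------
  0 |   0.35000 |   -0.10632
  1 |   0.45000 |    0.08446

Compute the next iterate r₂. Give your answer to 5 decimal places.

0.40573

r₂ = 0.45000 − 0.08446·(0.45000 − 0.35000) / (0.08446 − (-0.10632))
   = 0.45000 − (0.0084460)/(0.1907800) = 0.4057291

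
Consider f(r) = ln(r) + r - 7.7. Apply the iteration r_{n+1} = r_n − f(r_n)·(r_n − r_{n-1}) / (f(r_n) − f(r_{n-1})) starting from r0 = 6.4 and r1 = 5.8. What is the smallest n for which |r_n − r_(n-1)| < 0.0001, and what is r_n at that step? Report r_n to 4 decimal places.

f(6.4) = 0.556298, f(5.8) = -0.142142
r2 = 5.800000 − (-0.142142)·(-0.600000)/(-0.698440) = 5.922108;  |Δ| = 0.122108
f(5.922108) = 0.000801
r3 = 5.922108 − 0.000801·(0.122108)/(0.142943) = 5.921424;  |Δ| = 0.000684
f(5.921424) = 0.000001
r4 = 5.921424 − 0.000001·(-0.000684)/(-0.000799) = 5.921423;  |Δ| = 0.000001
|r4 − r3| = 0.000001 < 0.0001

n = 4, r_n = 5.9214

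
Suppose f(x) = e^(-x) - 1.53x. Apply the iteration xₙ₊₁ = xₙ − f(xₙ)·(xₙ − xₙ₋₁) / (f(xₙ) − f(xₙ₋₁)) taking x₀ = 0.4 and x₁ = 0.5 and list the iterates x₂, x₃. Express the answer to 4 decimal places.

f(0.4) = 0.058320, f(0.5) = -0.158469
x₂ = 0.500000 − (-0.158469)·(0.500000 − 0.400000) / (-0.158469 − 0.058320) = 0.500000 − (-0.015847)/(-0.216789) = 0.426902
f(0.426902) = -0.000632
x₃ = 0.426902 − (-0.000632)·(0.426902 − 0.500000) / (-0.000632 − (-0.158469)) = 0.426902 − (0.000046)/(0.157837) = 0.426609

0.4269, 0.4266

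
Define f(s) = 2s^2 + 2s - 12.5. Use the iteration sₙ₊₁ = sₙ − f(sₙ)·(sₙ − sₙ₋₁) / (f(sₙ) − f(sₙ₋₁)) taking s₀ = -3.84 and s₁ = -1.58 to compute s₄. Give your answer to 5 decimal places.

f(-3.84) = 9.3112000, f(-1.58) = -10.6672000
s₂ = -1.5800000 − (-10.6672000)·(-1.5800000 − (-3.8400000)) / (-10.6672000 − 9.3112000) = -1.5800000 − (-24.1078720)/(-19.9784000) = -2.7866968
f(-2.7866968) = -2.5420352
s₃ = -2.7866968 − (-2.5420352)·(-2.7866968 − (-1.5800000)) / (-2.5420352 − (-10.6672000)) = -2.7866968 − (3.0674658)/(8.1251648) = -3.1642234
f(-3.1642234) = 1.1961730
s₄ = -3.1642234 − 1.1961730·(-3.1642234 − (-2.7866968)) / (1.1961730 − (-2.5420352)) = -3.1642234 − (-0.4515871)/(3.7382081) = -3.0434203

-3.04342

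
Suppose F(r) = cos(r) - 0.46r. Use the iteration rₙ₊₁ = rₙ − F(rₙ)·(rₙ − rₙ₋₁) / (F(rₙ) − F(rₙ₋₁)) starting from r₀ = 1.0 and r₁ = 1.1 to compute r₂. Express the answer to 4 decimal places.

1.0605

F(1.0) = 0.080302, F(1.1) = -0.052404
r₂ = 1.100000 − (-0.052404)·(1.100000 − 1.000000) / (-0.052404 − 0.080302) = 1.100000 − (-0.005240)/(-0.132706) = 1.060511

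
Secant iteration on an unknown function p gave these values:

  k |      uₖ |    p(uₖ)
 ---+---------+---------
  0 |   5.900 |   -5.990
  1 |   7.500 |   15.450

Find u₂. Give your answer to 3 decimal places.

6.347

u₂ = 7.500 − 15.450·(7.500 − 5.900) / (15.450 − (-5.990))
   = 7.500 − (24.72000)/(21.44000) = 6.34701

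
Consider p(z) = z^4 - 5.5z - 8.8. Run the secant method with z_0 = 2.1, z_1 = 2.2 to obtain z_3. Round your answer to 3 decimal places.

p(2.1) = -0.90190, p(2.2) = 2.52560
z_2 = 2.20000 − 2.52560·(2.20000 − 2.10000) / (2.52560 − (-0.90190)) = 2.20000 − (0.25256)/(3.42750) = 2.12631
p(2.12631) = -0.05339
z_3 = 2.12631 − (-0.05339)·(2.12631 − 2.20000) / (-0.05339 − 2.52560) = 2.12631 − (0.00393)/(-2.57899) = 2.12784

2.128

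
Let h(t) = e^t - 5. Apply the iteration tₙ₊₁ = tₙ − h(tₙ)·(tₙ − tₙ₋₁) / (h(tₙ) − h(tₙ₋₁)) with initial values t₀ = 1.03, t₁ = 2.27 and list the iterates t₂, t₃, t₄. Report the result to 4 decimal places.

1.4264, 1.5543, 1.6147

h(1.03) = -2.198934, h(2.27) = 4.679401
t₂ = 2.270000 − 4.679401·(2.270000 − 1.030000) / (4.679401 − (-2.198934)) = 2.270000 − (5.802457)/(6.878335) = 1.426415
h(1.426415) = -0.836253
t₃ = 1.426415 − (-0.836253)·(1.426415 − 2.270000) / (-0.836253 − 4.679401) = 1.426415 − (0.705450)/(-5.515653) = 1.554315
h(1.554315) = -0.268156
t₄ = 1.554315 − (-0.268156)·(1.554315 − 1.426415) / (-0.268156 − (-0.836253)) = 1.554315 − (-0.034297)/(0.568097) = 1.614687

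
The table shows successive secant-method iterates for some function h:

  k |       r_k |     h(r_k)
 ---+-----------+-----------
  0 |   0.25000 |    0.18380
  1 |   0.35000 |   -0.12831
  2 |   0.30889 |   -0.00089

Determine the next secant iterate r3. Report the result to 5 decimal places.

0.30860

r3 = 0.30889 − (-0.00089)·(0.30889 − 0.35000) / (-0.00089 − (-0.12831))
   = 0.30889 − (0.0000366)/(0.1274200) = 0.3086029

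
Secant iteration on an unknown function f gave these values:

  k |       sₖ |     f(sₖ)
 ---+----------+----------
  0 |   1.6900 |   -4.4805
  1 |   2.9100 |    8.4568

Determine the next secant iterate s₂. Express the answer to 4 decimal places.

s₂ = 2.9100 − 8.4568·(2.9100 − 1.6900) / (8.4568 − (-4.4805))
   = 2.9100 − (10.317296)/(12.937300) = 2.112516

2.1125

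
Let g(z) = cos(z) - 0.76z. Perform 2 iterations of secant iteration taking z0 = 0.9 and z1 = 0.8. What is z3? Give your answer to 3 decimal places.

g(0.9) = -0.06239, g(0.8) = 0.08871
z2 = 0.80000 − 0.08871·(0.80000 − 0.90000) / (0.08871 − (-0.06239)) = 0.80000 − (-0.00887)/(0.15110) = 0.85871
g(0.85871) = 0.00080
z3 = 0.85871 − 0.00080·(0.85871 − 0.80000) / (0.00080 − 0.08871) = 0.85871 − (0.00005)/(-0.08791) = 0.85924

0.859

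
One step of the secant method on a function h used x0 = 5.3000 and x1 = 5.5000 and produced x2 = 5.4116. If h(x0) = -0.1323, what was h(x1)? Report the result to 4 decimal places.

The secant line through (5.3000, -0.1323) and (5.5000, h(x1)) crosses zero at x2 = 5.4116.
So (5.3000, -0.1323), (5.5000, h(x1)), (5.4116, 0) are collinear:
h(x1) = -0.1323 · (5.5000 − 5.4116) / (5.3000 − 5.4116) = -0.1323 · (0.088400)/(-0.111600) = 0.104797

0.1048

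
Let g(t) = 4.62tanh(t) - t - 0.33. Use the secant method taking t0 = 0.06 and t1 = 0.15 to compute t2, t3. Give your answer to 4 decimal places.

g(0.06) = -0.113132, g(0.15) = 0.207849
t2 = 0.150000 − 0.207849·(0.150000 − 0.060000) / (0.207849 − (-0.113132)) = 0.150000 − (0.018706)/(0.320981) = 0.091721
g(0.091721) = 0.000846
t3 = 0.091721 − 0.000846·(0.091721 − 0.150000) / (0.000846 − 0.207849) = 0.091721 − (-0.000049)/(-0.207003) = 0.091483

0.0917, 0.0915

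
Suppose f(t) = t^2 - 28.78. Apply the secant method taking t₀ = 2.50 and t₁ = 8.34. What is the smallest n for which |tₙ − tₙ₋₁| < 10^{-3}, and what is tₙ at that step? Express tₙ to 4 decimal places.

n = 6, tₙ = 5.3647

f(2.50) = -22.530000, f(8.34) = 40.775600
t₂ = 8.340000 − 40.775600·(5.840000)/(63.305600) = 4.578413;  |Δ| = 3.761587
f(4.578413) = -7.818132
t₃ = 4.578413 − (-7.818132)·(-3.761587)/(-48.593732) = 5.183606;  |Δ| = 0.605193
f(5.183606) = -1.910227
t₄ = 5.183606 − (-1.910227)·(0.605193)/(5.907905) = 5.379286;  |Δ| = 0.195680
f(5.379286) = 0.156714
t₅ = 5.379286 − 0.156714·(0.195680)/(2.066941) = 5.364449;  |Δ| = 0.014836
f(5.364449) = -0.002683
t₆ = 5.364449 − (-0.002683)·(-0.014836)/(-0.159397) = 5.364699;  |Δ| = 0.000250
|t₆ − t₅| = 0.000250 < 10^{-3}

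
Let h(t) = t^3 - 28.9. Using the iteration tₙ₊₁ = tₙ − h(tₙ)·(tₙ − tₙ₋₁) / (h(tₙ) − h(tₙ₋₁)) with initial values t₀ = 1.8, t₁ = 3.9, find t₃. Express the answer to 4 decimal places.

h(1.8) = -23.068000, h(3.9) = 30.419000
t₂ = 3.900000 − 30.419000·(3.900000 − 1.800000) / (30.419000 − (-23.068000)) = 3.900000 − (63.879900)/(53.487000) = 2.705693
h(2.705693) = -9.092232
t₃ = 2.705693 − (-9.092232)·(2.705693 − 3.900000) / (-9.092232 − 30.419000) = 2.705693 − (10.858917)/(-39.511232) = 2.980524

2.9805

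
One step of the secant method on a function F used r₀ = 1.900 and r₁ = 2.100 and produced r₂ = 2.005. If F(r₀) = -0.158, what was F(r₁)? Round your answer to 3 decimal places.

The secant line through (1.900, -0.158) and (2.100, F(r₁)) crosses zero at r₂ = 2.005.
So (1.900, -0.158), (2.100, F(r₁)), (2.005, 0) are collinear:
F(r₁) = -0.158 · (2.100 − 2.005) / (1.900 − 2.005) = -0.158 · (0.09500)/(-0.10500) = 0.14295

0.143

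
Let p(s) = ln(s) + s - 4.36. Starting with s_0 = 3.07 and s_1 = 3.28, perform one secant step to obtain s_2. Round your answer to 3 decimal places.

3.198

p(3.07) = -0.16832, p(3.28) = 0.10784
s_2 = 3.28000 − 0.10784·(3.28000 − 3.07000) / (0.10784 − (-0.16832)) = 3.28000 − (0.02265)/(0.27617) = 3.19799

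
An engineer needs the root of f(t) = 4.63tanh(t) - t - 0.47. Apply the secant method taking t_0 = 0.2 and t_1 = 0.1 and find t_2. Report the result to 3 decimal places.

f(0.2) = 0.24385, f(0.1) = -0.10854
t_2 = 0.10000 − (-0.10854)·(0.10000 − 0.20000) / (-0.10854 − 0.24385) = 0.10000 − (0.01085)/(-0.35238) = 0.13080

0.131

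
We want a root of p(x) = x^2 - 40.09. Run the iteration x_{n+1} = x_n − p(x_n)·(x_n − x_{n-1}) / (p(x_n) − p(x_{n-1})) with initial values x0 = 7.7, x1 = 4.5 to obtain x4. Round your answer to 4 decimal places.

p(7.7) = 19.200000, p(4.5) = -19.840000
x2 = 4.500000 − (-19.840000)·(4.500000 − 7.700000) / (-19.840000 − 19.200000) = 4.500000 − (63.488000)/(-39.040000) = 6.126230
p(6.126230) = -2.559312
x3 = 6.126230 − (-2.559312)·(6.126230 − 4.500000) / (-2.559312 − (-19.840000)) = 6.126230 − (-4.162029)/(17.280688) = 6.367078
p(6.367078) = 0.449683
x4 = 6.367078 − 0.449683·(6.367078 − 6.126230) / (0.449683 − (-2.559312)) = 6.367078 − (0.108306)/(3.008995) = 6.331084

6.3311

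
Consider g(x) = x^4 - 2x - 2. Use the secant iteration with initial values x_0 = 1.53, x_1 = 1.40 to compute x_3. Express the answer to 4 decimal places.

1.4950

g(1.53) = 0.419813, g(1.40) = -0.958400
x_2 = 1.400000 − (-0.958400)·(1.400000 − 1.530000) / (-0.958400 − 0.419813) = 1.400000 − (0.124592)/(-1.378213) = 1.490401
g(1.490401) = -0.046648
x_3 = 1.490401 − (-0.046648)·(1.490401 − 1.400000) / (-0.046648 − (-0.958400)) = 1.490401 − (-0.004217)/(0.911752) = 1.495026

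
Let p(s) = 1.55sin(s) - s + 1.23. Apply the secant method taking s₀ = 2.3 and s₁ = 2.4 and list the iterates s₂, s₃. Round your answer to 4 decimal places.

p(2.3) = 0.085843, p(2.4) = -0.123032
s₂ = 2.400000 − (-0.123032)·(2.400000 − 2.300000) / (-0.123032 − 0.085843) = 2.400000 − (-0.012303)/(-0.208875) = 2.341098
p(2.341098) = 0.001338
s₃ = 2.341098 − 0.001338·(2.341098 − 2.400000) / (0.001338 − (-0.123032)) = 2.341098 − (-0.000079)/(0.124370) = 2.341732

2.3411, 2.3417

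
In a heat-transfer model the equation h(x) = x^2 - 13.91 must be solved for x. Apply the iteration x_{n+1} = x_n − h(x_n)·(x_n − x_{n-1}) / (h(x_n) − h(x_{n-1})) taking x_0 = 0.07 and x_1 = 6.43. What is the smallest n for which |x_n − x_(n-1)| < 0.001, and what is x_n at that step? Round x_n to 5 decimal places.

n = 7, x_n = 3.72961

h(0.07) = -13.9051000, h(6.43) = 27.4349000
x_2 = 6.4300000 − 27.4349000·(6.3600000)/(41.3400000) = 2.2092462;  |Δ| = 4.2207538
h(2.2092462) = -9.0292314
x_3 = 2.2092462 − (-9.0292314)·(-4.2207538)/(-36.4641314) = 3.2543873;  |Δ| = 1.0451411
h(3.2543873) = -3.3189634
x_4 = 3.2543873 − (-3.3189634)·(1.0451411)/(5.7102680) = 3.8618518;  |Δ| = 0.6074645
h(3.8618518) = 1.0038993
x_5 = 3.8618518 − 1.0038993·(0.6074645)/(4.3228627) = 3.7207802;  |Δ| = 0.1410716
h(3.7207802) = -0.0657948
x_6 = 3.7207802 − (-0.0657948)·(-0.1410716)/(-1.0696941) = 3.7294572;  |Δ| = 0.0086770
h(3.7294572) = -0.0011488
x_7 = 3.7294572 − (-0.0011488)·(0.0086770)/(0.0646460) = 3.7296114;  |Δ| = 0.0001542
|x_7 − x_6| = 0.0001542 < 0.001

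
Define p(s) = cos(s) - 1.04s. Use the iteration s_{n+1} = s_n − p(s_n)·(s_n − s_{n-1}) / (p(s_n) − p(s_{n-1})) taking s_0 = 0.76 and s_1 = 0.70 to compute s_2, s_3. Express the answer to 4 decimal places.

0.7216, 0.7218

p(0.76) = -0.065564, p(0.70) = 0.036842
s_2 = 0.700000 − 0.036842·(0.700000 − 0.760000) / (0.036842 − (-0.065564)) = 0.700000 − (-0.002211)/(0.102406) = 0.721586
p(0.721586) = 0.000310
s_3 = 0.721586 − 0.000310·(0.721586 − 0.700000) / (0.000310 − 0.036842) = 0.721586 − (0.000007)/(-0.036532) = 0.721769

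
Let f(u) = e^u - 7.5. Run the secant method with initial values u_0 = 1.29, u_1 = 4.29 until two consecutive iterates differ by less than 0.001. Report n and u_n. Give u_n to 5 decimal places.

f(1.29) = -3.8672134, f(4.29) = 65.4664685
u_2 = 4.2900000 − 65.4664685·(3.0000000)/(69.3336819) = 1.4573305;  |Δ| = 2.8326695
f(1.4573305) = -3.2055199
u_3 = 1.4573305 − (-3.2055199)·(-2.8326695)/(-68.6719884) = 1.5895559;  |Δ| = 0.1322254
f(1.5895559) = -2.5984285
u_4 = 1.5895559 − (-2.5984285)·(0.1322254)/(0.6070914) = 2.1554973;  |Δ| = 0.5659414
f(2.1554973) = 1.1321817
u_5 = 2.1554973 − 1.1321817·(0.5659414)/(3.7306102) = 1.9837429;  |Δ| = 0.1717543
f(1.9837429) = -0.2300971
u_6 = 1.9837429 − (-0.2300971)·(-0.1717543)/(-1.3622788) = 2.0127533;  |Δ| = 0.0290103
f(2.0127533) = -0.0161057
u_7 = 2.0127533 − (-0.0161057)·(0.0290103)/(0.2139914) = 2.0149367;  |Δ| = 0.0021834
f(2.0149367) = 0.0002526
u_8 = 2.0149367 − 0.0002526·(0.0021834)/(0.0163583) = 2.0149030;  |Δ| = 0.0000337
|u_8 − u_7| = 0.0000337 < 0.001

n = 8, u_n = 2.01490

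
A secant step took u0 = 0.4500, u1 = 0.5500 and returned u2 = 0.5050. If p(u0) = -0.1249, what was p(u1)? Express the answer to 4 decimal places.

0.1022

The secant line through (0.4500, -0.1249) and (0.5500, p(u1)) crosses zero at u2 = 0.5050.
So (0.4500, -0.1249), (0.5500, p(u1)), (0.5050, 0) are collinear:
p(u1) = -0.1249 · (0.5500 − 0.5050) / (0.4500 − 0.5050) = -0.1249 · (0.045000)/(-0.055000) = 0.102191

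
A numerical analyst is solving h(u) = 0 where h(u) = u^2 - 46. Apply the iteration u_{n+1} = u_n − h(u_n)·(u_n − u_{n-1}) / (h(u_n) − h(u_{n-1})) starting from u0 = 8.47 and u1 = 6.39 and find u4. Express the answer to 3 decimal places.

h(8.47) = 25.74090, h(6.39) = -5.16790
u2 = 6.39000 − (-5.16790)·(6.39000 − 8.47000) / (-5.16790 − 25.74090) = 6.39000 − (10.74923)/(-30.90880) = 6.73777
h(6.73777) = -0.60242
u3 = 6.73777 − (-0.60242)·(6.73777 − 6.39000) / (-0.60242 − (-5.16790)) = 6.73777 − (-0.20951)/(4.56548) = 6.78366
h(6.78366) = 0.01806
u4 = 6.78366 − 0.01806·(6.78366 − 6.73777) / (0.01806 − (-0.60242)) = 6.78366 − (0.00083)/(0.62049) = 6.78233

6.782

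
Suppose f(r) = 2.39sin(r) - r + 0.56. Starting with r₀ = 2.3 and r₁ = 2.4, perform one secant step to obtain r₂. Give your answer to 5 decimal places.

f(2.3) = 0.0422355, f(2.4) = -0.2256430
r₂ = 2.4000000 − (-0.2256430)·(2.4000000 − 2.3000000) / (-0.2256430 − 0.0422355) = 2.4000000 − (-0.0225643)/(-0.2678785) = 2.3157666

2.31577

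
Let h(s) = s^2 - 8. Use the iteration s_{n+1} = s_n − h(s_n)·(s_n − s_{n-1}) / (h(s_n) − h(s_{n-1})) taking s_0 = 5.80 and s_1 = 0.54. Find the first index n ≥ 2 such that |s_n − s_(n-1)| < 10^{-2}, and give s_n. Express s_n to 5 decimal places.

h(5.80) = 25.6400000, h(0.54) = -7.7084000
s_2 = 0.5400000 − (-7.7084000)·(-5.2600000)/(-33.3484000) = 1.7558360;  |Δ| = 1.2158360
h(1.7558360) = -4.9170401
s_3 = 1.7558360 − (-4.9170401)·(1.2158360)/(2.7913599) = 3.8975570;  |Δ| = 2.1417210
h(3.8975570) = 7.1909502
s_4 = 3.8975570 − 7.1909502·(2.1417210)/(12.1079903) = 2.6255862;  |Δ| = 1.2719707
h(2.6255862) = -1.1062969
s_5 = 2.6255862 − (-1.1062969)·(-1.2719707)/(-8.2972471) = 2.7951819;  |Δ| = 0.1695957
h(2.7951819) = -0.1869580
s_6 = 2.7951819 − (-0.1869580)·(0.1695957)/(0.9193388) = 2.8296711;  |Δ| = 0.0344892
h(2.8296711) = 0.0070387
s_7 = 2.8296711 − 0.0070387·(0.0344892)/(0.1939968) = 2.8284198;  |Δ| = 0.0012514
|s_7 − s_6| = 0.0012514 < 10^{-2}

n = 7, s_n = 2.82842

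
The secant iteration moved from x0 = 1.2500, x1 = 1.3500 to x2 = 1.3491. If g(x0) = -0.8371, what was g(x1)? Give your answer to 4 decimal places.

0.0076

The secant line through (1.2500, -0.8371) and (1.3500, g(x1)) crosses zero at x2 = 1.3491.
So (1.2500, -0.8371), (1.3500, g(x1)), (1.3491, 0) are collinear:
g(x1) = -0.8371 · (1.3500 − 1.3491) / (1.2500 − 1.3491) = -0.8371 · (0.000900)/(-0.099100) = 0.007602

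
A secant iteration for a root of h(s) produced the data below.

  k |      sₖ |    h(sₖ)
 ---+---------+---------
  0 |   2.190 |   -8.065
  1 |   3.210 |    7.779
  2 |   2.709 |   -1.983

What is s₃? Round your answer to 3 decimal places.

2.811

s₃ = 2.709 − (-1.983)·(2.709 − 3.210) / (-1.983 − 7.779)
   = 2.709 − (0.99348)/(-9.76200) = 2.81077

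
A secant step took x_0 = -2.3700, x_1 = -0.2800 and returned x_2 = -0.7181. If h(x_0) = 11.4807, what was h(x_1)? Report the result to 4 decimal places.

The secant line through (-2.3700, 11.4807) and (-0.2800, h(x_1)) crosses zero at x_2 = -0.7181.
So (-2.3700, 11.4807), (-0.2800, h(x_1)), (-0.7181, 0) are collinear:
h(x_1) = 11.4807 · (-0.2800 − (-0.7181)) / (-2.3700 − (-0.7181)) = 11.4807 · (0.438100)/(-1.651900) = -3.044794

-3.0448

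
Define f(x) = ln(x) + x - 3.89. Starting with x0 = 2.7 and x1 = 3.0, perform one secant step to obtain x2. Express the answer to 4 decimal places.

f(2.7) = -0.196748, f(3.0) = 0.208612
x2 = 3.000000 − 0.208612·(3.000000 − 2.700000) / (0.208612 − (-0.196748)) = 3.000000 − (0.062584)/(0.405361) = 2.845610

2.8456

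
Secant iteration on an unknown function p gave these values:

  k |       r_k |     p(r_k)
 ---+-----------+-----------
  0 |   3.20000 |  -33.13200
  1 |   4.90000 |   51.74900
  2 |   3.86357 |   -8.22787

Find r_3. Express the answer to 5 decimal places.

r_3 = 3.86357 − (-8.22787)·(3.86357 − 4.90000) / (-8.22787 − 51.74900)
   = 3.86357 − (8.5276113)/(-59.9768700) = 4.0057517

4.00575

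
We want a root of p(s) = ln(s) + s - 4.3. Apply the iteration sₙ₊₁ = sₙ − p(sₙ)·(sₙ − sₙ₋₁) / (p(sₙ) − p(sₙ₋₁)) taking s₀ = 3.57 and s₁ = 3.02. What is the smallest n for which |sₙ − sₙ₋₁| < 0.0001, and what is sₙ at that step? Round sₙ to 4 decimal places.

n = 4, sₙ = 3.1520

p(3.57) = 0.542566, p(3.02) = -0.174743
s₂ = 3.020000 − (-0.174743)·(-0.550000)/(-0.717309) = 3.153985;  |Δ| = 0.133985
p(3.153985) = 0.002652
s₃ = 3.153985 − 0.002652·(0.133985)/(0.177395) = 3.151982;  |Δ| = 0.002003
p(3.151982) = 0.000014
s₄ = 3.151982 − 0.000014·(-0.002003)/(-0.002638) = 3.151972;  |Δ| = 0.000010
|s₄ − s₃| = 0.000010 < 0.0001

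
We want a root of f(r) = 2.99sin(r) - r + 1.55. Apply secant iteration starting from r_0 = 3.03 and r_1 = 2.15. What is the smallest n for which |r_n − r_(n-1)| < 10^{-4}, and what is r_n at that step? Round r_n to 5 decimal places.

n = 5, r_n = 2.73433

f(3.03) = -1.1470300, f(2.15) = 1.9023274
r_2 = 2.1500000 − 1.9023274·(-0.8800000)/(3.0493574) = 2.6989839;  |Δ| = 0.5489839
f(2.6989839) = 0.1316280
r_3 = 2.6989839 − 0.1316280·(0.5489839)/(-1.7706994) = 2.7397936;  |Δ| = 0.0408097
f(2.7397936) = -0.0204800
r_4 = 2.7397936 − (-0.0204800)·(0.0408097)/(-0.1521080) = 2.7342989;  |Δ| = 0.0054947
f(2.7342989) = 0.0001176
r_5 = 2.7342989 − 0.0001176·(-0.0054947)/(0.0205975) = 2.7343303;  |Δ| = 0.0000314
|r_5 − r_4| = 0.0000314 < 10^{-4}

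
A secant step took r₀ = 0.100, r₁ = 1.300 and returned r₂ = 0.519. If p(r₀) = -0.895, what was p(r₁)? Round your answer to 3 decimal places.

1.668

The secant line through (0.100, -0.895) and (1.300, p(r₁)) crosses zero at r₂ = 0.519.
So (0.100, -0.895), (1.300, p(r₁)), (0.519, 0) are collinear:
p(r₁) = -0.895 · (1.300 − 0.519) / (0.100 − 0.519) = -0.895 · (0.78100)/(-0.41900) = 1.66825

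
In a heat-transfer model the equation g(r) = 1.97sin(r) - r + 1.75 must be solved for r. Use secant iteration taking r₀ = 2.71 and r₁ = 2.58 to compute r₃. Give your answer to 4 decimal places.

2.6609

g(2.71) = -0.135914, g(2.58) = 0.219094
r₂ = 2.580000 − 0.219094·(2.580000 − 2.710000) / (0.219094 − (-0.135914)) = 2.580000 − (-0.028482)/(0.355007) = 2.660230
g(2.660230) = 0.001856
r₃ = 2.660230 − 0.001856·(2.660230 − 2.580000) / (0.001856 − 0.219094) = 2.660230 − (0.000149)/(-0.217238) = 2.660915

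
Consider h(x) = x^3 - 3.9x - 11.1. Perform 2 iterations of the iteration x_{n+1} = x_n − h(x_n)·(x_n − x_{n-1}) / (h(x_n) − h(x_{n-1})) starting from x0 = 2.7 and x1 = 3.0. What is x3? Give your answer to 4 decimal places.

2.8028

h(2.7) = -1.947000, h(3.0) = 4.200000
x2 = 3.000000 − 4.200000·(3.000000 − 2.700000) / (4.200000 − (-1.947000)) = 3.000000 − (1.260000)/(6.147000) = 2.795022
h(2.795022) = -0.165461
x3 = 2.795022 − (-0.165461)·(2.795022 − 3.000000) / (-0.165461 − 4.200000) = 2.795022 − (0.033916)/(-4.365461) = 2.802791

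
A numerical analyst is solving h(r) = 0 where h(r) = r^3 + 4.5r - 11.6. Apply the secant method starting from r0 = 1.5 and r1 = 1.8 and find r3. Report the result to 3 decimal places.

h(1.5) = -1.47500, h(1.8) = 2.33200
r2 = 1.80000 − 2.33200·(1.80000 − 1.50000) / (2.33200 − (-1.47500)) = 1.80000 − (0.69960)/(3.80700) = 1.61623
h(1.61623) = -0.10501
r3 = 1.61623 − (-0.10501)·(1.61623 − 1.80000) / (-0.10501 − 2.33200) = 1.61623 − (0.01930)/(-2.43701) = 1.62415

1.624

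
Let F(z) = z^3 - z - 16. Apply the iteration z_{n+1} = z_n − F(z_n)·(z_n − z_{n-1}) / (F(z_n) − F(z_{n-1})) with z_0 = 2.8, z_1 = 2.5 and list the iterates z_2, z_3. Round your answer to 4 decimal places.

F(2.8) = 3.152000, F(2.5) = -2.875000
z_2 = 2.500000 − (-2.875000)·(2.500000 − 2.800000) / (-2.875000 − 3.152000) = 2.500000 − (0.862500)/(-6.027000) = 2.643106
F(2.643106) = -0.178342
z_3 = 2.643106 − (-0.178342)·(2.643106 − 2.500000) / (-0.178342 − (-2.875000)) = 2.643106 − (-0.025522)/(2.696658) = 2.652570

2.6431, 2.6526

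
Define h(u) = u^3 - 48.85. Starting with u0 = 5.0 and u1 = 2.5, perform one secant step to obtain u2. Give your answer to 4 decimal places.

h(5.0) = 76.150000, h(2.5) = -33.225000
u2 = 2.500000 − (-33.225000)·(2.500000 − 5.000000) / (-33.225000 − 76.150000) = 2.500000 − (83.062500)/(-109.375000) = 3.259429

3.2594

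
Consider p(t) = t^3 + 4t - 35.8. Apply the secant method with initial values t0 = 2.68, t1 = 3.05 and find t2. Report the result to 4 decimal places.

p(2.68) = -5.831168, p(3.05) = 4.772625
t2 = 3.050000 − 4.772625·(3.050000 − 2.680000) / (4.772625 − (-5.831168)) = 3.050000 − (1.765871)/(10.603793) = 2.883468

2.8835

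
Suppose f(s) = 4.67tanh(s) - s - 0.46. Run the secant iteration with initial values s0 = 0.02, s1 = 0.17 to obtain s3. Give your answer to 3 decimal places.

0.126

f(0.02) = -0.38661, f(0.17) = 0.15634
s2 = 0.17000 − 0.15634·(0.17000 − 0.02000) / (0.15634 − (-0.38661)) = 0.17000 − (0.02345)/(0.54295) = 0.12681
f(0.12681) = 0.00223
s3 = 0.12681 − 0.00223·(0.12681 − 0.17000) / (0.00223 − 0.15634) = 0.12681 − (-0.00010)/(-0.15411) = 0.12618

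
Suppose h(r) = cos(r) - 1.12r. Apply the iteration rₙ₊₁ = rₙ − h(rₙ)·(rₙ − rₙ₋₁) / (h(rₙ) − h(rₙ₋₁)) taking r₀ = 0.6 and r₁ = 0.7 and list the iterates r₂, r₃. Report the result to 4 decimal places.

0.6889, 0.6891

h(0.6) = 0.153336, h(0.7) = -0.019158
r₂ = 0.700000 − (-0.019158)·(0.700000 − 0.600000) / (-0.019158 − 0.153336) = 0.700000 − (-0.001916)/(-0.172493) = 0.688894
h(0.688894) = 0.000389
r₃ = 0.688894 − 0.000389·(0.688894 − 0.700000) / (0.000389 − (-0.019158)) = 0.688894 − (-0.000004)/(0.019547) = 0.689115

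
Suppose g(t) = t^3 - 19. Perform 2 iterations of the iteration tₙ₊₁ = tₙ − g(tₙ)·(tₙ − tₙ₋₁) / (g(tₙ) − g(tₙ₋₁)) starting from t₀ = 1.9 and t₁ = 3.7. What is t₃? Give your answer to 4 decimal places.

g(1.9) = -12.141000, g(3.7) = 31.653000
t₂ = 3.700000 − 31.653000·(3.700000 − 1.900000) / (31.653000 − (-12.141000)) = 3.700000 − (56.975400)/(43.794000) = 2.399014
g(2.399014) = -5.193039
t₃ = 2.399014 − (-5.193039)·(2.399014 − 3.700000) / (-5.193039 − 31.653000) = 2.399014 − (6.756073)/(-36.846039) = 2.582373

2.5824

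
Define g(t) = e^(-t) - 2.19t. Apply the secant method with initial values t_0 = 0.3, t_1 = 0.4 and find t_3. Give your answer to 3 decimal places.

0.329

g(0.3) = 0.08382, g(0.4) = -0.20568
t_2 = 0.40000 − (-0.20568)·(0.40000 − 0.30000) / (-0.20568 − 0.08382) = 0.40000 − (-0.02057)/(-0.28950) = 0.32895
g(0.32895) = -0.00073
t_3 = 0.32895 − (-0.00073)·(0.32895 − 0.40000) / (-0.00073 − (-0.20568)) = 0.32895 − (0.00005)/(0.20495) = 0.32870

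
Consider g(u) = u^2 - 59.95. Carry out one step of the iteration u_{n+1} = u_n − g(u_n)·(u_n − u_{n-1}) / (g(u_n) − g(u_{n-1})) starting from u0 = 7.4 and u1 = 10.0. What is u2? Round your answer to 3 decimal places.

g(7.4) = -5.19000, g(10.0) = 40.05000
u2 = 10.00000 − 40.05000·(10.00000 − 7.40000) / (40.05000 − (-5.19000)) = 10.00000 − (104.13000)/(45.24000) = 7.69828

7.698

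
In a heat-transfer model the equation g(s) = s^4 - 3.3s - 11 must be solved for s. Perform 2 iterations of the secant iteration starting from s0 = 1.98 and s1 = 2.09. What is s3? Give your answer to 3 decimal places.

g(1.98) = -2.16446, g(2.09) = 1.18330
s2 = 2.09000 − 1.18330·(2.09000 − 1.98000) / (1.18330 − (-2.16446)) = 2.09000 − (0.13016)/(3.34776) = 2.05112
g(2.05112) = -0.06908
s3 = 2.05112 − (-0.06908)·(2.05112 − 2.09000) / (-0.06908 − 1.18330) = 2.05112 − (0.00269)/(-1.25238) = 2.05326

2.053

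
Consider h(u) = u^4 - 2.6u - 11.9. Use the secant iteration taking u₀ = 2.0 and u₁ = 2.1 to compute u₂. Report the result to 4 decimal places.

h(2.0) = -1.100000, h(2.1) = 2.088100
u₂ = 2.100000 − 2.088100·(2.100000 − 2.000000) / (2.088100 − (-1.100000)) = 2.100000 − (0.208810)/(3.188100) = 2.034503

2.0345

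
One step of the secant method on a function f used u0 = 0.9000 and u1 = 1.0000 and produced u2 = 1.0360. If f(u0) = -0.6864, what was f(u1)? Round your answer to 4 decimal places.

The secant line through (0.9000, -0.6864) and (1.0000, f(u1)) crosses zero at u2 = 1.0360.
So (0.9000, -0.6864), (1.0000, f(u1)), (1.0360, 0) are collinear:
f(u1) = -0.6864 · (1.0000 − 1.0360) / (0.9000 − 1.0360) = -0.6864 · (-0.036000)/(-0.136000) = -0.181694

-0.1817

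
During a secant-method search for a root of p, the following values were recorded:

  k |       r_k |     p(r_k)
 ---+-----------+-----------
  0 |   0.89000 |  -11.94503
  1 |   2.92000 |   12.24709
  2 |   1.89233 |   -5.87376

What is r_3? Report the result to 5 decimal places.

r_3 = 1.89233 − (-5.87376)·(1.89233 − 2.92000) / (-5.87376 − 12.24709)
   = 1.89233 − (6.0362869)/(-18.1208500) = 2.2254428

2.22544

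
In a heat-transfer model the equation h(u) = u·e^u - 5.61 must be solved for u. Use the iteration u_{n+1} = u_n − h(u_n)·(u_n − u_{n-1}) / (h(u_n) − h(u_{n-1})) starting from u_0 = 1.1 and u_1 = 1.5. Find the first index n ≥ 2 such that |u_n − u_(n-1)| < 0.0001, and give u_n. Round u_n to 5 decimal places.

h(1.1) = -2.3054174, h(1.5) = 1.1125336
u_2 = 1.5000000 − 1.1125336·(0.4000000)/(3.4179510) = 1.3698011;  |Δ| = 0.1301989
h(1.3698011) = -0.2204243
u_3 = 1.3698011 − (-0.2204243)·(-0.1301989)/(-1.3329579) = 1.3913314;  |Δ| = 0.0215303
h(1.3913314) = -0.0165707
u_4 = 1.3913314 − (-0.0165707)·(0.0215303)/(0.2038536) = 1.3930816;  |Δ| = 0.0017501
h(1.3930816) = 0.0002754
u_5 = 1.3930816 − 0.0002754·(0.0017501)/(0.0168461) = 1.3930530;  |Δ| = 0.0000286
|u_5 − u_4| = 0.0000286 < 0.0001

n = 5, u_n = 1.39305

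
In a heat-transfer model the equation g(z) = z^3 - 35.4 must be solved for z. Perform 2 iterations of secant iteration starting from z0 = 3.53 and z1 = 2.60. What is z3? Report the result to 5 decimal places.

g(3.53) = 8.5869770, g(2.60) = -17.8240000
z2 = 2.6000000 − (-17.8240000)·(2.6000000 − 3.5300000) / (-17.8240000 − 8.5869770) = 2.6000000 − (16.5763200)/(-26.4109770) = 3.2276299
g(3.2276299) = -1.7758583
z3 = 3.2276299 − (-1.7758583)·(3.2276299 − 2.6000000) / (-1.7758583 − (-17.8240000)) = 3.2276299 − (-1.1145818)/(16.0481417) = 3.2970823

3.29708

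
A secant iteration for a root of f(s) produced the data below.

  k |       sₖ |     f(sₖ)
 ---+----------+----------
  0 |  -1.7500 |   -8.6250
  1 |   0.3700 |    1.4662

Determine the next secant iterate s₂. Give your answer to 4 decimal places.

s₂ = 0.3700 − 1.4662·(0.3700 − (-1.7500)) / (1.4662 − (-8.6250))
   = 0.3700 − (3.108344)/(10.091200) = 0.061975

0.0620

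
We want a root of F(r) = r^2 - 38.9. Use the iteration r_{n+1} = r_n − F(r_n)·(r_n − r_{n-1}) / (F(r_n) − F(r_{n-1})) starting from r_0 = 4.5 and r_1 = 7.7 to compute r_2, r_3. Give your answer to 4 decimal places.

6.0287, 6.2148

F(4.5) = -18.650000, F(7.7) = 20.390000
r_2 = 7.700000 − 20.390000·(7.700000 − 4.500000) / (20.390000 − (-18.650000)) = 7.700000 − (65.248000)/(39.040000) = 6.028689
F(6.028689) = -2.554915
r_3 = 6.028689 − (-2.554915)·(6.028689 − 7.700000) / (-2.554915 − 20.390000) = 6.028689 − (4.270058)/(-22.944915) = 6.214789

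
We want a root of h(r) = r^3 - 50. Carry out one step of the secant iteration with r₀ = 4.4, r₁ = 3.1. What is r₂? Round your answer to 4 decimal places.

3.5743

h(4.4) = 35.184000, h(3.1) = -20.209000
r₂ = 3.100000 − (-20.209000)·(3.100000 − 4.400000) / (-20.209000 − 35.184000) = 3.100000 − (26.271700)/(-55.393000) = 3.574278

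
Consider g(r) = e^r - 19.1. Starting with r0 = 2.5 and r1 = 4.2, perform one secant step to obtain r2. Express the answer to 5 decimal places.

g(2.5) = -6.9175060, g(4.2) = 47.5863310
r2 = 4.2000000 − 47.5863310·(4.2000000 − 2.5000000) / (47.5863310 − (-6.9175060)) = 4.2000000 − (80.8967628)/(54.5038371) = 2.7157602

2.71576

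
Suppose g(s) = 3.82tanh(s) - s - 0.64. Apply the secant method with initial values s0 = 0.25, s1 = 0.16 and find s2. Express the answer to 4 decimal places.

g(0.25) = 0.045589, g(0.16) = -0.193963
s2 = 0.160000 − (-0.193963)·(0.160000 − 0.250000) / (-0.193963 − 0.045589) = 0.160000 − (0.017457)/(-0.239552) = 0.232872

0.2329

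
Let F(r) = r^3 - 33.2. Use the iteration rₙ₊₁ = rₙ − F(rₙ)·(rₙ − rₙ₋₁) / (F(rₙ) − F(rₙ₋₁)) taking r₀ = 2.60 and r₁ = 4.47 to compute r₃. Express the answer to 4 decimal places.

3.1486

F(2.60) = -15.624000, F(4.47) = 56.114623
r₂ = 4.470000 − 56.114623·(4.470000 − 2.600000) / (56.114623 − (-15.624000)) = 4.470000 − (104.934345)/(71.738623) = 3.007268
F(3.007268) = -6.003275
r₃ = 3.007268 − (-6.003275)·(3.007268 − 4.470000) / (-6.003275 − 56.114623) = 3.007268 − (8.781180)/(-62.117898) = 3.148632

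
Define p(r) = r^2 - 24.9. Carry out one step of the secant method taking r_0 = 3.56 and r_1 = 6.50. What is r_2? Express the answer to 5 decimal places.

p(3.56) = -12.2264000, p(6.50) = 17.3500000
r_2 = 6.5000000 − 17.3500000·(6.5000000 − 3.5600000) / (17.3500000 − (-12.2264000)) = 6.5000000 − (51.0090000)/(29.5764000) = 4.7753479

4.77535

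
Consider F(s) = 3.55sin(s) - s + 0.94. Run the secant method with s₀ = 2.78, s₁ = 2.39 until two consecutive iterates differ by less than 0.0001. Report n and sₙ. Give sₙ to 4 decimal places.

F(2.78) = -0.584137, F(2.39) = 0.973951
s₂ = 2.390000 − 0.973951·(-0.390000)/(1.558088) = 2.633787;  |Δ| = 0.243787
F(2.633787) = 0.032441
s₃ = 2.633787 − 0.032441·(0.243787)/(-0.941511) = 2.642187;  |Δ| = 0.008400
F(2.642187) = -0.002077
s₄ = 2.642187 − (-0.002077)·(0.008400)/(-0.034518) = 2.641681;  |Δ| = 0.000505
F(2.641681) = 0.000003
s₅ = 2.641681 − 0.000003·(-0.000505)/(0.002080) = 2.641682;  |Δ| = 0.000001
|s₅ − s₄| = 0.000001 < 0.0001

n = 5, sₙ = 2.6417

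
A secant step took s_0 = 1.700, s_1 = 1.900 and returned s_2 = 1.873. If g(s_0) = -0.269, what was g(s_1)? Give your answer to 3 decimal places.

0.042

The secant line through (1.700, -0.269) and (1.900, g(s_1)) crosses zero at s_2 = 1.873.
So (1.700, -0.269), (1.900, g(s_1)), (1.873, 0) are collinear:
g(s_1) = -0.269 · (1.900 − 1.873) / (1.700 − 1.873) = -0.269 · (0.02700)/(-0.17300) = 0.04198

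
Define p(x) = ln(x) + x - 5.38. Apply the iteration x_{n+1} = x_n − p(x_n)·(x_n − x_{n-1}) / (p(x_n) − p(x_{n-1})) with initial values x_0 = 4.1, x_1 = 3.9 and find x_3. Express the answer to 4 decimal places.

p(4.1) = 0.130987, p(3.9) = -0.119023
x_2 = 3.900000 − (-0.119023)·(3.900000 − 4.100000) / (-0.119023 − 0.130987) = 3.900000 − (0.023805)/(-0.250010) = 3.995215
p(3.995215) = 0.000312
x_3 = 3.995215 − 0.000312·(3.995215 − 3.900000) / (0.000312 − (-0.119023)) = 3.995215 − (0.000030)/(0.119336) = 3.994966

3.9950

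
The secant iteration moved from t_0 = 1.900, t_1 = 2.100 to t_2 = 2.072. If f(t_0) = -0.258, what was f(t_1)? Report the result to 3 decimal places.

0.042

The secant line through (1.900, -0.258) and (2.100, f(t_1)) crosses zero at t_2 = 2.072.
So (1.900, -0.258), (2.100, f(t_1)), (2.072, 0) are collinear:
f(t_1) = -0.258 · (2.100 − 2.072) / (1.900 − 2.072) = -0.258 · (0.02800)/(-0.17200) = 0.04200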